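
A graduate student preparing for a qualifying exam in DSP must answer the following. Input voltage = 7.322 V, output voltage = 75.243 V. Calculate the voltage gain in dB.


Voltage gain in dB:
G = 20 * log10(Vout / Vin)
  = 20 * log10(75.243 / 7.322)
  = 20 * log10(10.276291)
  = 20 * 1.011836
  = 20.24 dB

20.24 dB


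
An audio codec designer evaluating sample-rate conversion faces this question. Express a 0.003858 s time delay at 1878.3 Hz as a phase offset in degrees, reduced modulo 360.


Phase shift from frequency and time delay:
phi = 360 * f * t_delay
    = 360 * 1878.3 * 0.003858
    = 2608.73 degrees
    mod 360 = 88.73 degrees

88.73 degrees


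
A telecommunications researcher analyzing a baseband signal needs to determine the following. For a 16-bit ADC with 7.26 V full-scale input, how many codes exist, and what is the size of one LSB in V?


Step 1 — number of quantization levels:
L = 2^N = 2^16 = 65536

Step 2 — LSB step size:
delta = Vfs / L
      = 7.26 / 65536
      = 0.00011078 V

Levels = 65536; step size = 0.00011078 V


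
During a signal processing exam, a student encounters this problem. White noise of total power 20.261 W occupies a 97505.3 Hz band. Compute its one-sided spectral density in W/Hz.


Power spectral density:
PSD = P / BW
    = 20.261 / 97505.3
    = 0.00020779 W/Hz

0.00020779 W/Hz


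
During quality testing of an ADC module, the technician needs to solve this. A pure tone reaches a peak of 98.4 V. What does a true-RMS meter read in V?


RMS voltage for a sinusoidal waveform:
V_rms = V_peak / sqrt(2)
      = 98.4 / 1.414214
      = 69.579 V

69.579 V


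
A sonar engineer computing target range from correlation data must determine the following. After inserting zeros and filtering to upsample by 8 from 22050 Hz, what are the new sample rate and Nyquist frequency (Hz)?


Step 1 — output sample rate after interpolation by L:
fs_out = L * fs_in = 8 * 22050 = 176400 Hz

Step 2 — Nyquist frequency of the output stream:
f_Nyq = fs_out / 2 = 176400 / 2 = 88200.0 Hz

fs_out = 176400 Hz; f_Nyquist = 88200.0 Hz


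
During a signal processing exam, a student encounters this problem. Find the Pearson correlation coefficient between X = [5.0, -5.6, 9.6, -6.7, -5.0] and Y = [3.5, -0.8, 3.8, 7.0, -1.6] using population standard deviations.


Pearson correlation coefficient (population):
r = cov(X,Y) / (std(X) * std(Y))
Mean X = -0.54, Mean Y = 2.38
Cov(X,Y) = 5.1972
Std(X) = 6.587139, Std(Y) = 3.180189
r = 0.2481

0.2481


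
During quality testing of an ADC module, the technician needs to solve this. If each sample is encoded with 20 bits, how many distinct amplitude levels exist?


Number of quantization levels = 2^N
= 2^20
= 1048576

1048576


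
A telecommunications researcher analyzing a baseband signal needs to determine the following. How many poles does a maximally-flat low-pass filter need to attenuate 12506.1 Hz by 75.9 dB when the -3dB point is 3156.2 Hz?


Butterworth filter order formula:
n = log10(10^(A/10) - 1) / (2 * log10(f_stop/f_pass))
10^(75.9/10) - 1 = 38904513.4994
f_stop/f_pass = 12506.1 / 3156.2 = 3.9624
n = 6.3466 -> ceil = 7

7


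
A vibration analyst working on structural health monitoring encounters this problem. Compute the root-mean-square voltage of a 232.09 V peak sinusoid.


RMS voltage for a sinusoidal waveform:
V_rms = V_peak / sqrt(2)
      = 232.09 / 1.414214
      = 164.112 V

164.112 V


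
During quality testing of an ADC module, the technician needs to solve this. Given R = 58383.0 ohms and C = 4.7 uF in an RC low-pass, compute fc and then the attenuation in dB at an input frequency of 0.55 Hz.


Step 1 — cutoff frequency:
fc = 1 / (2*pi*R*C)
C = 4.7 uF = 4.7e-06 F
fc = 1 / (2*pi*58383.0*4.7e-06)
   = 0.580011 Hz

Step 2 — magnitude at f = 0.55 Hz:
|H(f)| = 1 / sqrt(1 + (f/fc)^2)
f/fc = 0.55 / 0.580011 = 0.948258
|H| = 1 / sqrt(1 + 0.899193) = 0.7256304
|H|_dB = 20*log10(0.7256304) = -2.79 dB

fc = 0.580011 Hz; |H(0.55 Hz)| = -2.79 dB


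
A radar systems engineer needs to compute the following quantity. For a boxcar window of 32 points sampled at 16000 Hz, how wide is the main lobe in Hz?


Main lobe width for a rectangular window:
Width = 2 * fs / N
      = 2 * 16000 / 32
      = 32000 / 32
      = 1000.0 Hz

1000.0 Hz


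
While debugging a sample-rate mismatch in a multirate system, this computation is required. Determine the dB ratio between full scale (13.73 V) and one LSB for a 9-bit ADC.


Dynamic range from full-scale to LSB:
V_min = V_max / 2^bits = 13.73 / 2^9
DR = 20 * log10(V_max / V_min)
   = 20 * log10(2^9)
   = 20 * 9 * log10(2)
   = 54.19 dB

54.19 dB


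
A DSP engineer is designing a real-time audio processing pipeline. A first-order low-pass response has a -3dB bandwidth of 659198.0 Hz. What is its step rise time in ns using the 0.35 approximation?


Rise time from bandwidth relationship:
tr = 0.35 / BW
   = 0.35 / 659198.0
   = 5.309482128e-07 s
   = 530.9482 ns

530.9482 ns


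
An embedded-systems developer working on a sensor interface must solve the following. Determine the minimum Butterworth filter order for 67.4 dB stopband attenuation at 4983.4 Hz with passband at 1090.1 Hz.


Butterworth filter order formula:
n = log10(10^(A/10) - 1) / (2 * log10(f_stop/f_pass))
10^(67.4/10) - 1 = 5495407.7386
f_stop/f_pass = 4983.4 / 1090.1 = 4.5715
n = 5.1056 -> ceil = 6

6


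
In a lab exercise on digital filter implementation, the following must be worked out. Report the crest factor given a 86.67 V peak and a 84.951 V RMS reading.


Crest factor is the ratio of peak to RMS:
CF = V_peak / V_rms
   = 86.67 / 84.951
   = 1.0202

1.0202


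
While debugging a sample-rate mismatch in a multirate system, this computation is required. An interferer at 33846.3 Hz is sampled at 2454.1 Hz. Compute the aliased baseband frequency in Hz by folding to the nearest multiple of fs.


Compute the nearest integer multiple of fs to the signal:
n = round(33846.3 / 2454.1) = 14
f_alias = |33846.3 - 14 * 2454.1|
        = |33846.3 - 34357.4|
        = 511.1 Hz

511.1


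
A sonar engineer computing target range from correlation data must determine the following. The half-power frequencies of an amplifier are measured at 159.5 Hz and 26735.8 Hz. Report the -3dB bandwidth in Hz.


Bandwidth is the difference of -3dB frequencies:
BW = f_high - f_low
   = 26735.8 - 159.5
   = 26576.3 Hz

26576.3 Hz


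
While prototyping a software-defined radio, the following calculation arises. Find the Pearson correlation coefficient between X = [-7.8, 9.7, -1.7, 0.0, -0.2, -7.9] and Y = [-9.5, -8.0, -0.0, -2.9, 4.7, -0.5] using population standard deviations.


Pearson correlation coefficient (population):
r = cov(X,Y) / (std(X) * std(Y))
Mean X = -1.3167, Mean Y = -2.7
Cov(X,Y) = -3.636667
Std(X) = 5.914225, Std(Y) = 4.852147
r = -0.1267

-0.1267


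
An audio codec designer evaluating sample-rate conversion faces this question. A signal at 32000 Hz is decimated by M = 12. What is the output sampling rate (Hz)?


Decimation reduces the sample rate:
fs_out = fs_in / M
       = 32000 / 12
       = 2666.6667 Hz

2666.6667 Hz


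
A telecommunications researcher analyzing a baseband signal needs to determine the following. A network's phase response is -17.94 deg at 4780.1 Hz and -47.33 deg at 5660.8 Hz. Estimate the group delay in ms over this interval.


Group delay from phase difference:
tau = -d(phi)/d(omega)
d(phi) = -29.39 deg = -0.512952 rad
d(omega) = 2*pi*(5660.8 - 4780.1) = 5533.6013 rad/s
tau = -(-0.512952) / 5533.6013
    = 0.0927 ms

0.0927 ms


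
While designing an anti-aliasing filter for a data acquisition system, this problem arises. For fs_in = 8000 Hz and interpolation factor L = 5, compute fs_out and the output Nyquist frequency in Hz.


Step 1 — output sample rate after interpolation by L:
fs_out = L * fs_in = 5 * 8000 = 40000 Hz

Step 2 — Nyquist frequency of the output stream:
f_Nyq = fs_out / 2 = 40000 / 2 = 20000.0 Hz

fs_out = 40000 Hz; f_Nyquist = 20000.0 Hz


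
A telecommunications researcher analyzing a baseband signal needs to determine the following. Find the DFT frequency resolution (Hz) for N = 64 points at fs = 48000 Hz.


DFT frequency resolution:
df = fs / N
   = 48000 / 64
   = 750.0 Hz

750.0 Hz


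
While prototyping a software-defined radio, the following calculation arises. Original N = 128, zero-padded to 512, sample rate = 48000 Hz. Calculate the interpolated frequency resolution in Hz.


Frequency resolution after zero-padding:
N_padded = 128 * 4 = 512
df = fs / N_padded
   = 48000 / 512
   = 93.75 Hz

93.75 Hz


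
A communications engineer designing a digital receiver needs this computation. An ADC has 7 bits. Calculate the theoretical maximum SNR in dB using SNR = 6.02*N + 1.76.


Theoretical SNR for a full-scale sinusoid:
SNR = 6.02 * N + 1.76
    = 6.02 * 7 + 1.76
    = 42.14 + 1.76
    = 43.9 dB

43.9 dB


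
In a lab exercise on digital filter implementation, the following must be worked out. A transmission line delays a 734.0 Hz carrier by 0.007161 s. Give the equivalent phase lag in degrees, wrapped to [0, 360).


Phase shift from frequency and time delay:
phi = 360 * f * t_delay
    = 360 * 734.0 * 0.007161
    = 1892.22 degrees
    mod 360 = 92.22 degrees

92.22 degrees


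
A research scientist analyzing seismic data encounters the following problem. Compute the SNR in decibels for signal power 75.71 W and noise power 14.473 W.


SNR in decibels:
SNR = 10 * log10(Ps / Pn)
    = 10 * log10(75.71 / 14.473)
    = 10 * log10(5.2311)
    = 10 * 0.7186
    = 7.19 dB

7.19 dB


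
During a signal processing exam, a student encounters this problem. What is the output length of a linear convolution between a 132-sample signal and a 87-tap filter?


Linear convolution output length:
L = N + M - 1
  = 132 + 87 - 1
  = 218 samples

218


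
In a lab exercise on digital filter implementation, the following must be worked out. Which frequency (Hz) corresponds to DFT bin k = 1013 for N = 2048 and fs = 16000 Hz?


Frequency of DFT bin k:
f_k = k * fs / N
    = 1013 * 16000 / 2048
    = 16208000 / 2048
    = 7914.062 Hz

7914.062 Hz


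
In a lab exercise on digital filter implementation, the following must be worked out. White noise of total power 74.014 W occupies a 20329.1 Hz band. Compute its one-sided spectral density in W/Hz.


Power spectral density:
PSD = P / BW
    = 74.014 / 20329.1
    = 0.00364079 W/Hz

0.00364079 W/Hz


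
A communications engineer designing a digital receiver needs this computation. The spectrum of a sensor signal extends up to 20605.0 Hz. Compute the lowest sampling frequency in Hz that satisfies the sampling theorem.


The Nyquist rate is twice the maximum frequency component.
fs_min = 2 * fmax
      = 2 * 20605.0
      = 41210.0 Hz

41210.0


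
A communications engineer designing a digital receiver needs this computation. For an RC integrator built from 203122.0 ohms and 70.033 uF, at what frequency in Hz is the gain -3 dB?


Cutoff frequency of a first-order RC filter:
fc = 1 / (2 * pi * R * C)
C = 70.033 uF = 7.0033e-05 F
fc = 1 / (2 * pi * 203122.0 * 7.0033e-05)
   = 1 / 89.379837972022
   = 0.011188 Hz

0.011188 Hz


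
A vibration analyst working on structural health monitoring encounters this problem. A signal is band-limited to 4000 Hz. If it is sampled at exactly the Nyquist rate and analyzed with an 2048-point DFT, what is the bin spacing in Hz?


Step 1 — Nyquist sampling rate:
fs = 2 * fmax = 2 * 4000 = 8000 Hz

Step 2 — DFT bin spacing:
df = fs / N = 8000 / 2048 = 3.9062 Hz

3.9062 Hz


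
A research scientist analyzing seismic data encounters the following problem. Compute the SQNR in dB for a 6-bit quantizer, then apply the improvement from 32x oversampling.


Step 1 — baseline SQNR at Nyquist:
SQNR_base = 6.02*N + 1.76
          = 6.02*6 + 1.76
          = 37.88 dB

Step 2 — oversampling processing gain:
G = 10*log10(OSR) = 10*log10(32) = 15.05 dB

Step 3 — total:
SQNR_total = 37.88 + 15.05 = 52.93 dB

Base SQNR = 37.88 dB; oversampled SQNR = 52.93 dB


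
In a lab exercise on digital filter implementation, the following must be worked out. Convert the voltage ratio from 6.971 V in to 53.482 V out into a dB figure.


Voltage gain in dB:
G = 20 * log10(Vout / Vin)
  = 20 * log10(53.482 / 6.971)
  = 20 * log10(7.67207)
  = 20 * 0.884913
  = 17.7 dB

17.7 dB


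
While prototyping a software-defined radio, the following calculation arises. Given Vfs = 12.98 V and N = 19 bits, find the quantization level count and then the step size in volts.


Step 1 — number of quantization levels:
L = 2^N = 2^19 = 524288

Step 2 — LSB step size:
delta = Vfs / L
      = 12.98 / 524288
      = 2.476e-05 V

Levels = 524288; step size = 2.476e-05 V


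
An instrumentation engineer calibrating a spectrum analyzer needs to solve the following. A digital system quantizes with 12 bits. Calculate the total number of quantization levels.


Number of quantization levels = 2^N
= 2^12
= 4096

4096


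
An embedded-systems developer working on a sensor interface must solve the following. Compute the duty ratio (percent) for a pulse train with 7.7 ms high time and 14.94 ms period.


Duty cycle as a percentage:
DC = (t_on / T) * 100
   = (7.7 / 14.94) * 100
   = 0.515395 * 100
   = 51.54 %

51.54 %


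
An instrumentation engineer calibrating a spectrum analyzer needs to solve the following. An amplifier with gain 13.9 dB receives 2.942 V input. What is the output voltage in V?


Output voltage from dB gain:
V_out = V_in * 10^(gain_dB / 20)
      = 2.942 * 10^(13.9 / 20)
      = 2.942 * 4.954502
      = 14.5761 V

14.5761 V


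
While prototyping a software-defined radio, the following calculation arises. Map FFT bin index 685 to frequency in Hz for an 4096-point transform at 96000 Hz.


Frequency of DFT bin k:
f_k = k * fs / N
    = 685 * 96000 / 4096
    = 65760000 / 4096
    = 16054.688 Hz

16054.688 Hz


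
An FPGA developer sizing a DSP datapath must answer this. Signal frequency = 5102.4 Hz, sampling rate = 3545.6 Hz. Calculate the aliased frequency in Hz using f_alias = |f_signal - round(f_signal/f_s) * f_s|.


Compute the nearest integer multiple of fs to the signal:
n = round(5102.4 / 3545.6) = 1
f_alias = |5102.4 - 1 * 3545.6|
        = |5102.4 - 3545.6|
        = 1556.8 Hz

1556.8


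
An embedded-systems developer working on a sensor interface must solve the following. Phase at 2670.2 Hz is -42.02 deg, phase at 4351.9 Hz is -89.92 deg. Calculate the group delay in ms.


Group delay from phase difference:
tau = -d(phi)/d(omega)
d(phi) = -47.9 deg = -0.836013 rad
d(omega) = 2*pi*(4351.9 - 2670.2) = 10566.4327 rad/s
tau = -(-0.836013) / 10566.4327
    = 0.0791 ms

0.0791 ms


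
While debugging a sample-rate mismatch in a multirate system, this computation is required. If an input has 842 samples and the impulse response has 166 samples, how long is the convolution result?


Linear convolution output length:
L = N + M - 1
  = 842 + 166 - 1
  = 1007 samples

1007


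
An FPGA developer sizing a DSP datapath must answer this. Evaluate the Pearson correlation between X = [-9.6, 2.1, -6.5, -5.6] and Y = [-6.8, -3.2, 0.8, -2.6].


Pearson correlation coefficient (population):
r = cov(X,Y) / (std(X) * std(Y))
Mean X = -4.9, Mean Y = -2.95
Cov(X,Y) = 2.525
Std(X) = 4.305229, Std(Y) = 2.69583
r = 0.2176

0.2176


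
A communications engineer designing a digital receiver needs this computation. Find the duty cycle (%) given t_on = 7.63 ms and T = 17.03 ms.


Duty cycle as a percentage:
DC = (t_on / T) * 100
   = (7.63 / 17.03) * 100
   = 0.448033 * 100
   = 44.8 %

44.8 %


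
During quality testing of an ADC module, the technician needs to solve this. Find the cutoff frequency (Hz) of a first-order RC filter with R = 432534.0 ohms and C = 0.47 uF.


Cutoff frequency of a first-order RC filter:
fc = 1 / (2 * pi * R * C)
C = 0.47 uF = 4.7e-07 F
fc = 1 / (2 * pi * 432534.0 * 4.7e-07)
   = 1 / 1.2773148986181
   = 0.782892 Hz

0.782892 Hz


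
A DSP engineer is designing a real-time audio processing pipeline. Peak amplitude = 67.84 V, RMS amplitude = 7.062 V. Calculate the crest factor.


Crest factor is the ratio of peak to RMS:
CF = V_peak / V_rms
   = 67.84 / 7.062
   = 9.6063

9.6063


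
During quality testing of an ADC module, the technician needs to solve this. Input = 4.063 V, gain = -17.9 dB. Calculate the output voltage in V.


Output voltage from dB gain:
V_out = V_in * 10^(gain_dB / 20)
      = 4.063 * 10^(-17.9 / 20)
      = 4.063 * 0.12735
      = 0.5174 V

0.5174 V


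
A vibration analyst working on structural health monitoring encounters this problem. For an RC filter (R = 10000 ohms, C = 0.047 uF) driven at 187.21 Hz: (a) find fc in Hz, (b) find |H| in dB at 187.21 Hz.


Step 1 — cutoff frequency:
fc = 1 / (2*pi*R*C)
C = 0.047 uF = 4.7e-08 F
fc = 1 / (2*pi*10000*4.7e-08)
   = 338.628 Hz

Step 2 — magnitude at f = 187.21 Hz:
|H(f)| = 1 / sqrt(1 + (f/fc)^2)
f/fc = 187.21 / 338.628 = 0.552849
|H| = 1 / sqrt(1 + 0.305642) = 0.875161
|H|_dB = 20*log10(0.875161) = -1.16 dB

fc = 338.628 Hz; |H(187.21 Hz)| = -1.16 dB


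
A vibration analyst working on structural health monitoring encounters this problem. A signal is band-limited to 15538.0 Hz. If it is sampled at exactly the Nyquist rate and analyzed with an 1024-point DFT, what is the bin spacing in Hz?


Step 1 — Nyquist sampling rate:
fs = 2 * fmax = 2 * 15538.0 = 31076.0 Hz

Step 2 — DFT bin spacing:
df = fs / N = 31076.0 / 1024 = 30.3477 Hz

30.3477 Hz


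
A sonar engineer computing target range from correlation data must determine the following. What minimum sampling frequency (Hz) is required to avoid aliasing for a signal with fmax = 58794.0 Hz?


The Nyquist rate is twice the maximum frequency component.
fs_min = 2 * fmax
      = 2 * 58794.0
      = 117588.0 Hz

117588.0


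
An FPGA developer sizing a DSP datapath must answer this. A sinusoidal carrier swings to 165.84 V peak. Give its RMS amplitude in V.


RMS voltage for a sinusoidal waveform:
V_rms = V_peak / sqrt(2)
      = 165.84 / 1.414214
      = 117.267 V

117.267 V


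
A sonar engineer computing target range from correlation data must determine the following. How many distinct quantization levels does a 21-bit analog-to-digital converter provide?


Number of quantization levels = 2^N
= 2^21
= 2097152

2097152


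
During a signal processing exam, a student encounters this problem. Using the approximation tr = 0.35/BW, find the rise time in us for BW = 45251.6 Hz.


Rise time from bandwidth relationship:
tr = 0.35 / BW
   = 0.35 / 45251.6
   = 7.734533144e-06 s
   = 7.7345 us

7.7345 us


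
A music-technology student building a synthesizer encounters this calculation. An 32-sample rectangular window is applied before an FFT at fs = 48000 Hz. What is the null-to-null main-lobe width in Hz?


Main lobe width for a rectangular window:
Width = 2 * fs / N
      = 2 * 48000 / 32
      = 96000 / 32
      = 3000.0 Hz

3000.0 Hz


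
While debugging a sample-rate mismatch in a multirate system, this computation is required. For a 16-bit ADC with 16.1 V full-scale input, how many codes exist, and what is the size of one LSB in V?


Step 1 — number of quantization levels:
L = 2^N = 2^16 = 65536

Step 2 — LSB step size:
delta = Vfs / L
      = 16.1 / 65536
      = 0.00024567 V

Levels = 65536; step size = 0.00024567 V


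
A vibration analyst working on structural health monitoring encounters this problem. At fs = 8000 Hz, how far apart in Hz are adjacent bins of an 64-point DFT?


DFT frequency resolution:
df = fs / N
   = 8000 / 64
   = 125.0 Hz

125.0 Hz


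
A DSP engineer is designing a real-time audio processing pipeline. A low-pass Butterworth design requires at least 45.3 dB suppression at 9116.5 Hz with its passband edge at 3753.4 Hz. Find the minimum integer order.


Butterworth filter order formula:
n = log10(10^(A/10) - 1) / (2 * log10(f_stop/f_pass))
10^(45.3/10) - 1 = 33883.4156
f_stop/f_pass = 9116.5 / 3753.4 = 2.4289
n = 5.8769 -> ceil = 6

6


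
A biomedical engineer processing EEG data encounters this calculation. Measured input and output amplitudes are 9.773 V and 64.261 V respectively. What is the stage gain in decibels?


Voltage gain in dB:
G = 20 * log10(Vout / Vin)
  = 20 * log10(64.261 / 9.773)
  = 20 * log10(6.575361)
  = 20 * 0.81792
  = 16.36 dB

16.36 dB


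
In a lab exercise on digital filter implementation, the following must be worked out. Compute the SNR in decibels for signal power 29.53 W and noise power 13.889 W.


SNR in decibels:
SNR = 10 * log10(Ps / Pn)
    = 10 * log10(29.53 / 13.889)
    = 10 * log10(2.1261)
    = 10 * 0.3276
    = 3.28 dB

3.28 dB


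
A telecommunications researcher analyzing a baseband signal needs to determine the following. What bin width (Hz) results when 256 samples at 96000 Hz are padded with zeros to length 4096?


Frequency resolution after zero-padding:
N_padded = 256 * 16 = 4096
df = fs / N_padded
   = 96000 / 4096
   = 23.4375 Hz

23.4375 Hz


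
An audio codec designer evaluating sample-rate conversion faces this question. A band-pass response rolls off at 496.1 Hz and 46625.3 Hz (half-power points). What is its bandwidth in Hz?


Bandwidth is the difference of -3dB frequencies:
BW = f_high - f_low
   = 46625.3 - 496.1
   = 46129.2 Hz

46129.2 Hz


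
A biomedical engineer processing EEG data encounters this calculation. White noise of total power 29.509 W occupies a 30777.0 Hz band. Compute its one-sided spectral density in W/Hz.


Power spectral density:
PSD = P / BW
    = 29.509 / 30777.0
    = 0.0009588 W/Hz

0.0009588 W/Hz


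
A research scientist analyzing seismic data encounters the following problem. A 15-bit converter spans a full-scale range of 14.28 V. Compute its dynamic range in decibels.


Dynamic range from full-scale to LSB:
V_min = V_max / 2^bits = 14.28 / 2^15
DR = 20 * log10(V_max / V_min)
   = 20 * log10(2^15)
   = 20 * 15 * log10(2)
   = 90.31 dB

90.31 dB


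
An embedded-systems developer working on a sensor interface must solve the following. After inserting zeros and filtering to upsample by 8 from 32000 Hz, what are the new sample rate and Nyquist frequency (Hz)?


Step 1 — output sample rate after interpolation by L:
fs_out = L * fs_in = 8 * 32000 = 256000 Hz

Step 2 — Nyquist frequency of the output stream:
f_Nyq = fs_out / 2 = 256000 / 2 = 128000.0 Hz

fs_out = 256000 Hz; f_Nyquist = 128000.0 Hz


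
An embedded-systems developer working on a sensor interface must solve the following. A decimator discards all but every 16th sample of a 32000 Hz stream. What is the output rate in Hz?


Decimation reduces the sample rate:
fs_out = fs_in / M
       = 32000 / 16
       = 2000.0 Hz

2000.0 Hz


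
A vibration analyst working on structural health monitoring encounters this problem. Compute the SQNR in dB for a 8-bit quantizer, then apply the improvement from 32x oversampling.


Step 1 — baseline SQNR at Nyquist:
SQNR_base = 6.02*N + 1.76
          = 6.02*8 + 1.76
          = 49.92 dB

Step 2 — oversampling processing gain:
G = 10*log10(OSR) = 10*log10(32) = 15.05 dB

Step 3 — total:
SQNR_total = 49.92 + 15.05 = 64.97 dB

Base SQNR = 49.92 dB; oversampled SQNR = 64.97 dB


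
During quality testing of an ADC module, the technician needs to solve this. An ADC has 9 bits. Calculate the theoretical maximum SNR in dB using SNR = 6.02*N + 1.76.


Theoretical SNR for a full-scale sinusoid:
SNR = 6.02 * N + 1.76
    = 6.02 * 9 + 1.76
    = 54.18 + 1.76
    = 55.94 dB

55.94 dB


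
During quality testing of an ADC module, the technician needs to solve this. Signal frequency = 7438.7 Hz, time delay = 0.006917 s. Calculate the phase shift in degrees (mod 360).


Phase shift from frequency and time delay:
phi = 360 * f * t_delay
    = 360 * 7438.7 * 0.006917
    = 18523.26 degrees
    mod 360 = 163.26 degrees

163.26 degrees


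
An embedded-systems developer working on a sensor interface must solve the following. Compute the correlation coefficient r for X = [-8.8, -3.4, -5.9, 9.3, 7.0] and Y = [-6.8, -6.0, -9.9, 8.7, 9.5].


Pearson correlation coefficient (population):
r = cov(X,Y) / (std(X) * std(Y))
Mean X = -0.36, Mean Y = -0.9
Cov(X,Y) = 56.888
Std(X) = 7.192385, Std(Y) = 8.272122
r = 0.9562

0.9562


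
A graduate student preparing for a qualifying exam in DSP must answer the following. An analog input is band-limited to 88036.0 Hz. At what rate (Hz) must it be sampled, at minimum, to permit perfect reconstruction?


The Nyquist rate is twice the maximum frequency component.
fs_min = 2 * fmax
      = 2 * 88036.0
      = 176072.0 Hz

176072.0


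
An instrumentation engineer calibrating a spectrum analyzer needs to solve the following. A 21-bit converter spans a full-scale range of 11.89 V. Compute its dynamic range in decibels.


Dynamic range from full-scale to LSB:
V_min = V_max / 2^bits = 11.89 / 2^21
DR = 20 * log10(V_max / V_min)
   = 20 * log10(2^21)
   = 20 * 21 * log10(2)
   = 126.43 dB

126.43 dB


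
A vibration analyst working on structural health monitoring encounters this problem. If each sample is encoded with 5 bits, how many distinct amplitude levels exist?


Number of quantization levels = 2^N
= 2^5
= 32

32


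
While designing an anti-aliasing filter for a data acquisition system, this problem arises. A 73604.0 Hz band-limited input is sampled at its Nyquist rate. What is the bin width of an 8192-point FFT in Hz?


Step 1 — Nyquist sampling rate:
fs = 2 * fmax = 2 * 73604.0 = 147208.0 Hz

Step 2 — DFT bin spacing:
df = fs / N = 147208.0 / 8192 = 17.9697 Hz

17.9697 Hz


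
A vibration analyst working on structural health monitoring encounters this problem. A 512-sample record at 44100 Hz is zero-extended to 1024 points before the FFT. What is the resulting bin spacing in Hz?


Frequency resolution after zero-padding:
N_padded = 512 * 2 = 1024
df = fs / N_padded
   = 44100 / 1024
   = 43.0664 Hz

43.0664 Hz


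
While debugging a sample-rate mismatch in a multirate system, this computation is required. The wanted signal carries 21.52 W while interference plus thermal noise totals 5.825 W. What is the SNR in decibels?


SNR in decibels:
SNR = 10 * log10(Ps / Pn)
    = 10 * log10(21.52 / 5.825)
    = 10 * log10(3.6944)
    = 10 * 0.5675
    = 5.68 dB

5.68 dB


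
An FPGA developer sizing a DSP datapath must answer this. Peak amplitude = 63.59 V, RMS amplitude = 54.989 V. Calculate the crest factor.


Crest factor is the ratio of peak to RMS:
CF = V_peak / V_rms
   = 63.59 / 54.989
   = 1.1564

1.1564


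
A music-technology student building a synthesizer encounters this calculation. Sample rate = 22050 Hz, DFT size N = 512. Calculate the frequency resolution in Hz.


DFT frequency resolution:
df = fs / N
   = 22050 / 512
   = 43.0664 Hz

43.0664 Hz


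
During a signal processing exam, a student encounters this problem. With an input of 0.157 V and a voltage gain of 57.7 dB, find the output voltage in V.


Output voltage from dB gain:
V_out = V_in * 10^(gain_dB / 20)
      = 0.157 * 10^(57.7 / 20)
      = 0.157 * 767.361489
      = 120.4758 V

120.4758 V


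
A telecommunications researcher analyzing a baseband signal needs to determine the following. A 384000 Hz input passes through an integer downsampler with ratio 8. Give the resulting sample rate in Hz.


Decimation reduces the sample rate:
fs_out = fs_in / M
       = 384000 / 8
       = 48000.0 Hz

48000.0 Hz


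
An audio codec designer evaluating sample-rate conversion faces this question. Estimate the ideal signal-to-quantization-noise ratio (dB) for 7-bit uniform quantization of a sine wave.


Theoretical SNR for a full-scale sinusoid:
SNR = 6.02 * N + 1.76
    = 6.02 * 7 + 1.76
    = 42.14 + 1.76
    = 43.9 dB

43.9 dB


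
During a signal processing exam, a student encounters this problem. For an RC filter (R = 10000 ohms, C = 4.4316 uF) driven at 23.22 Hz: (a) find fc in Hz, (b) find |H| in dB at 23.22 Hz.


Step 1 — cutoff frequency:
fc = 1 / (2*pi*R*C)
C = 4.4316 uF = 4.4316e-06 F
fc = 1 / (2*pi*10000*4.4316e-06)
   = 3.59137 Hz

Step 2 — magnitude at f = 23.22 Hz:
|H(f)| = 1 / sqrt(1 + (f/fc)^2)
f/fc = 23.22 / 3.59137 = 6.465499
|H| = 1 / sqrt(1 + 41.802677) = 0.1528497
|H|_dB = 20*log10(0.1528497) = -16.31 dB

fc = 3.59137 Hz; |H(23.22 Hz)| = -16.31 dB


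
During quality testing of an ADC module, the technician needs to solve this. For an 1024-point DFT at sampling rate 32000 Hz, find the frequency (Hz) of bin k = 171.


Frequency of DFT bin k:
f_k = k * fs / N
    = 171 * 32000 / 1024
    = 5472000 / 1024
    = 5343.75 Hz

5343.75 Hz


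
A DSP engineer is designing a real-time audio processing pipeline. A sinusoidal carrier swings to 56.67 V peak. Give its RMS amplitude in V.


RMS voltage for a sinusoidal waveform:
V_rms = V_peak / sqrt(2)
      = 56.67 / 1.414214
      = 40.072 V

40.072 V


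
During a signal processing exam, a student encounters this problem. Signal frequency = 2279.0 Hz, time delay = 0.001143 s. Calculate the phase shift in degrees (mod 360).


Phase shift from frequency and time delay:
phi = 360 * f * t_delay
    = 360 * 2279.0 * 0.001143
    = 937.76 degrees
    mod 360 = 217.76 degrees

217.76 degrees


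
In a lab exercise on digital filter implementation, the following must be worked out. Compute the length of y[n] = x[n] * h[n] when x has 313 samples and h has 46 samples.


Linear convolution output length:
L = N + M - 1
  = 313 + 46 - 1
  = 358 samples

358


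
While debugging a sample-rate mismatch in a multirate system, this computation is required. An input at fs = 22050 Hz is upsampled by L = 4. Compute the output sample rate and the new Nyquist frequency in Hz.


Step 1 — output sample rate after interpolation by L:
fs_out = L * fs_in = 4 * 22050 = 88200 Hz

Step 2 — Nyquist frequency of the output stream:
f_Nyq = fs_out / 2 = 88200 / 2 = 44100.0 Hz

fs_out = 88200 Hz; f_Nyquist = 44100.0 Hz


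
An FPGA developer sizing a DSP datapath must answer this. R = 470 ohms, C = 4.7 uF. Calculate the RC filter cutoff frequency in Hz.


Cutoff frequency of a first-order RC filter:
fc = 1 / (2 * pi * R * C)
C = 4.7 uF = 4.7e-06 F
fc = 1 / (2 * pi * 470 * 4.7e-06)
   = 1 / 0.01387955634356
   = 72.048412 Hz

72.048412 Hz


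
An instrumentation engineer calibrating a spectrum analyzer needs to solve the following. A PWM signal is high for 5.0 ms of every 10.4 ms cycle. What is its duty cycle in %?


Duty cycle as a percentage:
DC = (t_on / T) * 100
   = (5.0 / 10.4) * 100
   = 0.480769 * 100
   = 48.08 %

48.08 %


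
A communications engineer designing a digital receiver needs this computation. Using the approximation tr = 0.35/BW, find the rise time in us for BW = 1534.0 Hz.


Rise time from bandwidth relationship:
tr = 0.35 / BW
   = 0.35 / 1534.0
   = 0.0002281616688 s
   = 228.1617 us

228.1617 us


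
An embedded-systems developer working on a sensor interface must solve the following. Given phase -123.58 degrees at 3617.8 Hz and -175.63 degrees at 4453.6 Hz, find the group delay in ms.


Group delay from phase difference:
tau = -d(phi)/d(omega)
d(phi) = -52.05 deg = -0.908444 rad
d(omega) = 2*pi*(4453.6 - 3617.8) = 5251.4863 rad/s
tau = -(-0.908444) / 5251.4863
    = 0.173 ms

0.173 ms


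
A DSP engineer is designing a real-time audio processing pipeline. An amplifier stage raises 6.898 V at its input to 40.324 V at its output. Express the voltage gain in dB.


Voltage gain in dB:
G = 20 * log10(Vout / Vin)
  = 20 * log10(40.324 / 6.898)
  = 20 * log10(5.845752)
  = 20 * 0.76684
  = 15.34 dB

15.34 dB


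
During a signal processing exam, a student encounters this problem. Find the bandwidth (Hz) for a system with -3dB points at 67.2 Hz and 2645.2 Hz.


Bandwidth is the difference of -3dB frequencies:
BW = f_high - f_low
   = 2645.2 - 67.2
   = 2578.0 Hz

2578.0 Hz


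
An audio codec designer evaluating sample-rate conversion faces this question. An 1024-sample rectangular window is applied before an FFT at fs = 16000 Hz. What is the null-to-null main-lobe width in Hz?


Main lobe width for a rectangular window:
Width = 2 * fs / N
      = 2 * 16000 / 1024
      = 32000 / 1024
      = 31.25 Hz

31.25 Hz


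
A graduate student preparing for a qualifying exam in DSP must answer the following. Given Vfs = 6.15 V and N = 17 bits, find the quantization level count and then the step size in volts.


Step 1 — number of quantization levels:
L = 2^N = 2^17 = 131072

Step 2 — LSB step size:
delta = Vfs / L
      = 6.15 / 131072
      = 4.692e-05 V

Levels = 131072; step size = 4.692e-05 V


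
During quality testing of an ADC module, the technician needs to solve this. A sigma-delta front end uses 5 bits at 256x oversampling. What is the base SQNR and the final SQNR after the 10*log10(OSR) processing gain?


Step 1 — baseline SQNR at Nyquist:
SQNR_base = 6.02*N + 1.76
          = 6.02*5 + 1.76
          = 31.86 dB

Step 2 — oversampling processing gain:
G = 10*log10(OSR) = 10*log10(256) = 24.08 dB

Step 3 — total:
SQNR_total = 31.86 + 24.08 = 55.94 dB

Base SQNR = 31.86 dB; oversampled SQNR = 55.94 dB


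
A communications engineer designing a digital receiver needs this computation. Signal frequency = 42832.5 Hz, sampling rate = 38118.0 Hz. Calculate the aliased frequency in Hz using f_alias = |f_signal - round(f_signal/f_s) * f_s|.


Compute the nearest integer multiple of fs to the signal:
n = round(42832.5 / 38118.0) = 1
f_alias = |42832.5 - 1 * 38118.0|
        = |42832.5 - 38118.0|
        = 4714.5 Hz

4714.5


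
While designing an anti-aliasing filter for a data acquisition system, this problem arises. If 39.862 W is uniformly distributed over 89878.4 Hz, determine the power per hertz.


Power spectral density:
PSD = P / BW
    = 39.862 / 89878.4
    = 0.00044351 W/Hz

0.00044351 W/Hz


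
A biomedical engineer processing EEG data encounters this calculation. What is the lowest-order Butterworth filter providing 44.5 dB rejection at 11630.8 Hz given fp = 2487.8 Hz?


Butterworth filter order formula:
n = log10(10^(A/10) - 1) / (2 * log10(f_stop/f_pass))
10^(44.5/10) - 1 = 28182.8293
f_stop/f_pass = 11630.8 / 2487.8 = 4.6751
n = 3.3219 -> ceil = 4

4


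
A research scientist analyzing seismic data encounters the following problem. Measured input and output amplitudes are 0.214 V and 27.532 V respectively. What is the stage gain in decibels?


Voltage gain in dB:
G = 20 * log10(Vout / Vin)
  = 20 * log10(27.532 / 0.214)
  = 20 * log10(128.654206)
  = 20 * 2.109424
  = 42.19 dB

42.19 dB


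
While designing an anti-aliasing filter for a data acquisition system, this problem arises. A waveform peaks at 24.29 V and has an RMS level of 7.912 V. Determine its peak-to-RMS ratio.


Crest factor is the ratio of peak to RMS:
CF = V_peak / V_rms
   = 24.29 / 7.912
   = 3.07

3.07


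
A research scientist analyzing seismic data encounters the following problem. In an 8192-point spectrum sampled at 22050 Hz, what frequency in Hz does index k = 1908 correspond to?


Frequency of DFT bin k:
f_k = k * fs / N
    = 1908 * 22050 / 8192
    = 42071400 / 8192
    = 5135.669 Hz

5135.669 Hz


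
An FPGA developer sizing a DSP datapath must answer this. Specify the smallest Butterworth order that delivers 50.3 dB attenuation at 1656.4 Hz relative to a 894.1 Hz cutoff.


Butterworth filter order formula:
n = log10(10^(A/10) - 1) / (2 * log10(f_stop/f_pass))
10^(50.3/10) - 1 = 107150.9305
f_stop/f_pass = 1656.4 / 894.1 = 1.8526
n = 9.3921 -> ceil = 10

10


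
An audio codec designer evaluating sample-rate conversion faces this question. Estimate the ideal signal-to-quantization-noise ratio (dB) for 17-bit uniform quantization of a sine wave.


Theoretical SNR for a full-scale sinusoid:
SNR = 6.02 * N + 1.76
    = 6.02 * 17 + 1.76
    = 102.34 + 1.76
    = 104.1 dB

104.1 dB


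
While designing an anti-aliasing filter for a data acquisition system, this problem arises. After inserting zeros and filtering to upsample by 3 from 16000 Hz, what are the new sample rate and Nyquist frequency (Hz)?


Step 1 — output sample rate after interpolation by L:
fs_out = L * fs_in = 3 * 16000 = 48000 Hz

Step 2 — Nyquist frequency of the output stream:
f_Nyq = fs_out / 2 = 48000 / 2 = 24000.0 Hz

fs_out = 48000 Hz; f_Nyquist = 24000.0 Hz


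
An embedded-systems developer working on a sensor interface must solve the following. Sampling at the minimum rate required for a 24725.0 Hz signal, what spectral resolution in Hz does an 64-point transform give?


Step 1 — Nyquist sampling rate:
fs = 2 * fmax = 2 * 24725.0 = 49450.0 Hz

Step 2 — DFT bin spacing:
df = fs / N = 49450.0 / 64 = 772.6562 Hz

772.6562 Hz


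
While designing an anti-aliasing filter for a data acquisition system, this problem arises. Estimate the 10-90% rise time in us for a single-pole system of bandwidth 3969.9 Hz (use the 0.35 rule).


Rise time from bandwidth relationship:
tr = 0.35 / BW
   = 0.35 / 3969.9
   = 8.816342981e-05 s
   = 88.1634 us

88.1634 us


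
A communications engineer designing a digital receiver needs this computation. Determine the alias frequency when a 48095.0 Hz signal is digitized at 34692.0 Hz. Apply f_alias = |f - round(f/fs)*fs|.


Compute the nearest integer multiple of fs to the signal:
n = round(48095.0 / 34692.0) = 1
f_alias = |48095.0 - 1 * 34692.0|
        = |48095.0 - 34692.0|
        = 13403.0 Hz

13403.0


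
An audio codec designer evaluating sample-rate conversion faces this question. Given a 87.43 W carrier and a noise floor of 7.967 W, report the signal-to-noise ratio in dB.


SNR in decibels:
SNR = 10 * log10(Ps / Pn)
    = 10 * log10(87.43 / 7.967)
    = 10 * log10(10.974)
    = 10 * 1.0404
    = 10.4 dB

10.4 dB


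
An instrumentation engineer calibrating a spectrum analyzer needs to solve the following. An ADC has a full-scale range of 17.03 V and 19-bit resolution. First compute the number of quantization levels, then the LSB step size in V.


Step 1 — number of quantization levels:
L = 2^N = 2^19 = 524288

Step 2 — LSB step size:
delta = Vfs / L
      = 17.03 / 524288
      = 3.248e-05 V

Levels = 524288; step size = 3.248e-05 V


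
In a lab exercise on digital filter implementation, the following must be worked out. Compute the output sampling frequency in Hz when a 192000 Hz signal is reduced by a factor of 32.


Decimation reduces the sample rate:
fs_out = fs_in / M
       = 192000 / 32
       = 6000.0 Hz

6000.0 Hz


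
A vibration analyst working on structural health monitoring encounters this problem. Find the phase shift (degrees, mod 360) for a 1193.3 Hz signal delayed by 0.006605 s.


Phase shift from frequency and time delay:
phi = 360 * f * t_delay
    = 360 * 1193.3 * 0.006605
    = 2837.43 degrees
    mod 360 = 317.43 degrees

317.43 degrees


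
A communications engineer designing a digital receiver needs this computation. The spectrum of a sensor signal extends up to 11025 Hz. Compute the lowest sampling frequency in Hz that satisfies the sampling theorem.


The Nyquist rate is twice the maximum frequency component.
fs_min = 2 * fmax
      = 2 * 11025
      = 22050 Hz

22050


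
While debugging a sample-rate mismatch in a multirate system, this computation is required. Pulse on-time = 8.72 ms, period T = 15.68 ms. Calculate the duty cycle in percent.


Duty cycle as a percentage:
DC = (t_on / T) * 100
   = (8.72 / 15.68) * 100
   = 0.556122 * 100
   = 55.61 %

55.61 %


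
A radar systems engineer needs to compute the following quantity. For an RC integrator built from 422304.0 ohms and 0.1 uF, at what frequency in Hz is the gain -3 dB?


Cutoff frequency of a first-order RC filter:
fc = 1 / (2 * pi * R * C)
C = 0.1 uF = 1e-07 F
fc = 1 / (2 * pi * 422304.0 * 1e-07)
   = 1 / 0.26534142879632
   = 3.768729 Hz

3.768729 Hz
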